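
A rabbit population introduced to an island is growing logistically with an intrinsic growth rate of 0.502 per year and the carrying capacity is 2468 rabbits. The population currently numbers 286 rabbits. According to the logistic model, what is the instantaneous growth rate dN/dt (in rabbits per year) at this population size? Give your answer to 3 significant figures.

dN/dt = rN(1 − N/K) = 0.502 × 286 × (1 − 286/2468).
1 − 286/2468 = 0.88412; dN/dt = 0.502 × 286 × 0.88412 = 126.93.

127 rabbits per year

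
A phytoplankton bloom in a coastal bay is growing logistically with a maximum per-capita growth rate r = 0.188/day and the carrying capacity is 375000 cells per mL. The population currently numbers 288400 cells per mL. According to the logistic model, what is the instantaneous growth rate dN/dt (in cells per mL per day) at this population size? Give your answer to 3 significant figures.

dN/dt = rN(1 − N/K) = 0.188 × 288400 × (1 − 288400/375000).
1 − 288400/375000 = 0.23093; dN/dt = 0.188 × 288400 × 0.23093 = 12521.

12500 cells per mL per day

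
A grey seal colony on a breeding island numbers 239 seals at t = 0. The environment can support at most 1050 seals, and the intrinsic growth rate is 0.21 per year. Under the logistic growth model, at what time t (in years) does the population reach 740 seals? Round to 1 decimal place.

A = (K − N₀)/N₀ = (1050 − 239)/239 = 3.3933.
Solve 1050/(1 + 3.3933·e^(−0.21t)) = 740: 1 + 3.3933·e^(−0.21t) = 1.4189, so e^(−0.21t) = 0.123455.
−0.21·t = ln(0.123455) = -2.0919, so t = 2.0919/0.21 = 9.9613.

10.0 years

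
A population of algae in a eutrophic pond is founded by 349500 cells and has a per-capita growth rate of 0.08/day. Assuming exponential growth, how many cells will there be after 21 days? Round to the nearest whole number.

1875262 cells

N(t) = N₀·e^(rt) = 349500 × e^(0.08×21) = 349500 × e^1.68.
e^1.68 ≈ 5.3656, so N ≈ 349500 × 5.3656 = 1.875262×10^6.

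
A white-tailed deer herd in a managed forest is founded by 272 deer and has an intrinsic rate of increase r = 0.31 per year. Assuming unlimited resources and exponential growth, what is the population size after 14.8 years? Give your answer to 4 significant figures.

26740 deer

N(t) = N₀·e^(rt) = 272 × e^(0.31×14.8) = 272 × e^4.588.
e^4.588 ≈ 98.298, so N ≈ 272 × 98.298 = 26737.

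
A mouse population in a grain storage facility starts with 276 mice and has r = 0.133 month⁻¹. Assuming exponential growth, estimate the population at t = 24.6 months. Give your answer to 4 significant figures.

N(t) = N₀·e^(rt) = 276 × e^(0.133×24.6) = 276 × e^3.272.
e^3.272 ≈ 26.359, so N ≈ 276 × 26.359 = 7275.01.

7275 mice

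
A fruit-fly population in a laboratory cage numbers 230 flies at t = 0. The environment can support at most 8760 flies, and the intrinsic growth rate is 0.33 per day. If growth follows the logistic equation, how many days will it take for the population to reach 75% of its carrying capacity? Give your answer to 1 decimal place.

A = (K − N₀)/N₀ = (8760 − 230)/230 = 37.087.
Solve 8760/(1 + 37.087·e^(−0.33t)) = 6570: 1 + 37.087·e^(−0.33t) = 1.3333, so e^(−0.33t) = 0.00898789.
−0.33·t = ln(0.00898789) = -4.7119, so t = 4.7119/0.33 = 14.278.

14.3 days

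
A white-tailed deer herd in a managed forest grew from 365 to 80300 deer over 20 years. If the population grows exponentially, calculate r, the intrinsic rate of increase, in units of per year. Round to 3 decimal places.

From N(t) = N₀·e^(rt): e^(r·20) = 80300/365 = 220.
r·20 = ln(220) = 5.3936, so r = 5.3936/20 = 0.26968.

0.270 per year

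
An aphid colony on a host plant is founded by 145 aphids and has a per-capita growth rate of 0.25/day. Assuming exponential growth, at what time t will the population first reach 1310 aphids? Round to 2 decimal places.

Set N₀·e^(rt) = 1310: e^(0.25·t) = 1310/145 = 9.0345.
0.25·t = ln(9.0345) = 2.201, so t = 2.201/0.25 = 8.8042.

8.80 days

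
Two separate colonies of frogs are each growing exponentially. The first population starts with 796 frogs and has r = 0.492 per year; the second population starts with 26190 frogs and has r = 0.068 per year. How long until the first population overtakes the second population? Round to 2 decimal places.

Set 796·e^(0.492t) = 26190·e^(0.068t).
e^((0.492 − 0.068)t) = 26190/796 → e^(0.424·t) = 32.902.
0.424·t = ln(32.902) = 3.4935, so t = 3.4935/0.424 = 8.2395.

8.24 years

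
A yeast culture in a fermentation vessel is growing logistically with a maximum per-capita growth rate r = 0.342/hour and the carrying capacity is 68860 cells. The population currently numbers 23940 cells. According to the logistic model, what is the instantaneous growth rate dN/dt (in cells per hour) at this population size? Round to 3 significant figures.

dN/dt = rN(1 − N/K) = 0.342 × 23940 × (1 − 23940/68860).
1 − 23940/68860 = 0.65234; dN/dt = 0.342 × 23940 × 0.65234 = 5341.

5340 cells per hour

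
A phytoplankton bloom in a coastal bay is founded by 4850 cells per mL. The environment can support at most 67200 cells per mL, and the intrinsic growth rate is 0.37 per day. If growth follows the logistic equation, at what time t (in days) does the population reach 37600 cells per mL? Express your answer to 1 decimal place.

A = (K − N₀)/N₀ = (67200 − 4850)/4850 = 12.856.
Solve 67200/(1 + 12.856·e^(−0.37t)) = 37600: 1 + 12.856·e^(−0.37t) = 1.7872, so e^(−0.37t) = 0.0612363.
−0.37·t = ln(0.0612363) = -2.793, so t = 2.793/0.37 = 7.5487.

7.5 days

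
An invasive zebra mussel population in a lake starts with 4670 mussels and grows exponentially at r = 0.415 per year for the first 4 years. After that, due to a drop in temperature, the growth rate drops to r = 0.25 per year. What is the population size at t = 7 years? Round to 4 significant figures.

Phase 1: N(4) = 4670·e^(0.415×4) = 4670·e^1.66 = 24561.
Phase 2 runs for 7 − 4 = 3 years at r = 0.25.
N(7) = 24561·e^(0.25×3) = 24561·e^0.75 = 51995.6.

52000 mussels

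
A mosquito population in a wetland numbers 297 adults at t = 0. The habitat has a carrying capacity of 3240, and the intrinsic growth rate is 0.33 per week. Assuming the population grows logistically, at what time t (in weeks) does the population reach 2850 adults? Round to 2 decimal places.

A = (K − N₀)/N₀ = (3240 − 297)/297 = 9.9091.
Solve 3240/(1 + 9.9091·e^(−0.33t)) = 2850: 1 + 9.9091·e^(−0.33t) = 1.1368, so e^(−0.33t) = 0.0138098.
−0.33·t = ln(0.0138098) = -4.2824, so t = 4.2824/0.33 = 12.977.

12.98 weeks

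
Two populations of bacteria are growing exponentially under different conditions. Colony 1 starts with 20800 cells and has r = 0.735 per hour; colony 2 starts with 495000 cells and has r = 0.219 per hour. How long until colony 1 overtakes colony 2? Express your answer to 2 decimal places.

6.14 hours

Set 20800·e^(0.735t) = 495000·e^(0.219t).
e^((0.735 − 0.219)t) = 495000/20800 → e^(0.516·t) = 23.798.
0.516·t = ln(23.798) = 3.1696, so t = 3.1696/0.516 = 6.1426.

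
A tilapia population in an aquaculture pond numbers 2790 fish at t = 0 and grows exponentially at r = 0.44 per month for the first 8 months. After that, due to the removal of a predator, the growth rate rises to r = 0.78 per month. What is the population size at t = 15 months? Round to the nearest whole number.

Phase 1: N(8) = 2790·e^(0.44×8) = 2790·e^3.52 = 94258.6.
Phase 2 runs for 15 − 8 = 7 months at r = 0.78.
N(15) = 94258.6·e^(0.78×7) = 94258.6·e^5.46 = 2.215994×10^7.

22159944 fish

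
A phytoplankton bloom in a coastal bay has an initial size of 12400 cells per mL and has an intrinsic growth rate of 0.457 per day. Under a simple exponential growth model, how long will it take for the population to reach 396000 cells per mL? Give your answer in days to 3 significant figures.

Set N₀·e^(rt) = 396000: e^(0.457·t) = 396000/12400 = 31.935.
0.457·t = ln(31.935) = 3.4637, so t = 3.4637/0.457 = 7.5793.

7.58 days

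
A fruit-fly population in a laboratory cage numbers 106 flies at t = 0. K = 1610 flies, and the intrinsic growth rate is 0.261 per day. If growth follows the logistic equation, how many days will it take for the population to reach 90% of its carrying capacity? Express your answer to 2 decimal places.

A = (K − N₀)/N₀ = (1610 − 106)/106 = 14.189.
Solve 1610/(1 + 14.189·e^(−0.261t)) = 1449: 1 + 14.189·e^(−0.261t) = 1.1111, so e^(−0.261t) = 0.00783097.
−0.261·t = ln(0.00783097) = -4.8497, so t = 4.8497/0.261 = 18.581.

18.58 days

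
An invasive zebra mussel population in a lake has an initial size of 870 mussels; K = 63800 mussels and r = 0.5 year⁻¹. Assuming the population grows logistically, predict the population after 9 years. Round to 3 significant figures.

35400 mussels

A = (K − N₀)/N₀ = (63800 − 870)/870 = 72.333.
N(t) = K/(1 + A·e^(−rt)) = 63800/(1 + 72.333×e^(−0.5×9)).
e^(−4.5) = 0.011109; denominator = 1 + 72.333×0.011109 = 1.8036.
N = 63800/1.8036 = 35374.7.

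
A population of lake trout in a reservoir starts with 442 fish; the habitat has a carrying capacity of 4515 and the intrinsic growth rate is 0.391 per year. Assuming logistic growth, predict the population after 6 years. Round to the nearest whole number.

A = (K − N₀)/N₀ = (4515 − 442)/442 = 9.2149.
N(t) = K/(1 + A·e^(−rt)) = 4515/(1 + 9.2149×e^(−0.391×6)).
e^(−2.346) = 0.095751; denominator = 1 + 9.2149×0.095751 = 1.8823.
N = 4515/1.8823 = 2398.61.

2399 fish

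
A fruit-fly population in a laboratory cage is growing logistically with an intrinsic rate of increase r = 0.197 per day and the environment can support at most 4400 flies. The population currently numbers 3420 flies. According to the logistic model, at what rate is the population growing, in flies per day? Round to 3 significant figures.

150 flies per day

dN/dt = rN(1 − N/K) = 0.197 × 3420 × (1 − 3420/4400).
1 − 3420/4400 = 0.22273; dN/dt = 0.197 × 3420 × 0.22273 = 150.06.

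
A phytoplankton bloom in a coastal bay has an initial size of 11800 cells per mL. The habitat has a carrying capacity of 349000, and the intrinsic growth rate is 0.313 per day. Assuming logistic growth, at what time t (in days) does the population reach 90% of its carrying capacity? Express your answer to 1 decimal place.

17.7 days

A = (K − N₀)/N₀ = (349000 − 11800)/11800 = 28.576.
Solve 349000/(1 + 28.576·e^(−0.313t)) = 314100: 1 + 28.576·e^(−0.313t) = 1.1111, so e^(−0.313t) = 0.00388823.
−0.313·t = ln(0.00388823) = -5.5498, so t = 5.5498/0.313 = 17.731.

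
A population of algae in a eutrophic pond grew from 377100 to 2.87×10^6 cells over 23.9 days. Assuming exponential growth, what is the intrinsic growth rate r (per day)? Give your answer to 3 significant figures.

From N(t) = N₀·e^(rt): e^(r·23.9) = 2.87×10^6/377100 = 7.6107.
r·23.9 = ln(7.6107) = 2.0296, so r = 2.0296/23.9 = 0.084919.

0.0849 per day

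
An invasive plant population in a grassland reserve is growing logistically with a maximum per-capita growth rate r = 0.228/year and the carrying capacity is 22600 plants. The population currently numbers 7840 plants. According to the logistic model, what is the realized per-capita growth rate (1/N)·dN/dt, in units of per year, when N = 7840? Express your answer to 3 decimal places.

(1/N)·dN/dt = r(1 − N/K) = 0.228 × (1 − 7840/22600).
= 0.228 × 0.6531 = 0.14891.

0.149 per year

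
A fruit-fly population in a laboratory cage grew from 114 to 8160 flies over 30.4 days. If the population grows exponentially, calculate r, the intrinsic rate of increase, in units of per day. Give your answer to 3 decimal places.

From N(t) = N₀·e^(rt): e^(r·30.4) = 8160/114 = 71.579.
r·30.4 = ln(71.579) = 4.2708, so r = 4.2708/30.4 = 0.14049.

0.140 per day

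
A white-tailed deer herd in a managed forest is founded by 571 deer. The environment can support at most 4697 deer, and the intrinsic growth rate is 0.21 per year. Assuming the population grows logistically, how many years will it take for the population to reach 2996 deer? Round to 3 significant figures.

12.1 years

A = (K − N₀)/N₀ = (4697 − 571)/571 = 7.2259.
Solve 4697/(1 + 7.2259·e^(−0.21t)) = 2996: 1 + 7.2259·e^(−0.21t) = 1.5678, so e^(−0.21t) = 0.0785723.
−0.21·t = ln(0.0785723) = -2.5437, so t = 2.5437/0.21 = 12.113.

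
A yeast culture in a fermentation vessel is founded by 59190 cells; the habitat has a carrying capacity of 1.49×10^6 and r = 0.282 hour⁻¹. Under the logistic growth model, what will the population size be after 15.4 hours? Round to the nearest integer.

A = (K − N₀)/N₀ = (1.49×10^6 − 59190)/59190 = 24.173.
N(t) = K/(1 + A·e^(−rt)) = 1.49×10^6/(1 + 24.173×e^(−0.282×15.4)).
e^(−4.343) = 0.013; denominator = 1 + 24.173×0.013 = 1.3143.
N = 1.49×10^6/1.3143 = 1.133724×10^6.

1133724 cells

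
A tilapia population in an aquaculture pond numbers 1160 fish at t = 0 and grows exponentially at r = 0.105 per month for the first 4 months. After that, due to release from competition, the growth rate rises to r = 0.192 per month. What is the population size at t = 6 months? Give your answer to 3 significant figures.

Phase 1: N(4) = 1160·e^(0.105×4) = 1160·e^0.42 = 1765.48.
Phase 2 runs for 6 − 4 = 2 months at r = 0.192.
N(6) = 1765.48·e^(0.192×2) = 1765.48·e^0.384 = 2591.97.

2590 fish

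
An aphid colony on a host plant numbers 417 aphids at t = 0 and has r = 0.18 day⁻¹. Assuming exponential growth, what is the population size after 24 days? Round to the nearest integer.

31354 aphids

N(t) = N₀·e^(rt) = 417 × e^(0.18×24) = 417 × e^4.32.
e^4.32 ≈ 75.189, so N ≈ 417 × 75.189 = 31353.7.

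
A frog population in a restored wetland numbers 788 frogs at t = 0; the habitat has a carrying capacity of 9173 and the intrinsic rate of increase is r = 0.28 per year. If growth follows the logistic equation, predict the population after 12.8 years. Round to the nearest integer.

7081 frogs

A = (K − N₀)/N₀ = (9173 − 788)/788 = 10.641.
N(t) = K/(1 + A·e^(−rt)) = 9173/(1 + 10.641×e^(−0.28×12.8)).
e^(−3.584) = 0.027764; denominator = 1 + 10.641×0.027764 = 1.2954.
N = 9173/1.2954 = 7081.01.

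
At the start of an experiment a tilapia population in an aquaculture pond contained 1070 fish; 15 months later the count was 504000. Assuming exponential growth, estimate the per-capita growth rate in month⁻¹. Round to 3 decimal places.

From N(t) = N₀·e^(rt): e^(r·15) = 504000/1070 = 471.03.
r·15 = ln(471.03) = 6.1549, so r = 6.1549/15 = 0.41033.

0.410 per month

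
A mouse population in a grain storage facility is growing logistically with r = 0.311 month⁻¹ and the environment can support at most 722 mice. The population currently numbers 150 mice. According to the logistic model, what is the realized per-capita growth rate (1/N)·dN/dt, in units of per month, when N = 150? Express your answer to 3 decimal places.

(1/N)·dN/dt = r(1 − N/K) = 0.311 × (1 − 150/722).
= 0.311 × 0.79224 = 0.24639.

0.246 per month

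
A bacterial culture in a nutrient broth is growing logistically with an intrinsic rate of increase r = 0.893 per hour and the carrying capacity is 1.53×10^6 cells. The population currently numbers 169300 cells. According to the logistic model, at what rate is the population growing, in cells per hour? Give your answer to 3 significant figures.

134000 cells per hour

dN/dt = rN(1 − N/K) = 0.893 × 169300 × (1 − 169300/1.53×10^6).
1 − 169300/1.53×10^6 = 0.88935; dN/dt = 0.893 × 169300 × 0.88935 = 1.34456×10^5.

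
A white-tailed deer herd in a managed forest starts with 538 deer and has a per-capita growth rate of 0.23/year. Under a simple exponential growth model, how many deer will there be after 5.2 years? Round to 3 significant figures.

1780 deer

N(t) = N₀·e^(rt) = 538 × e^(0.23×5.2) = 538 × e^1.196.
e^1.196 ≈ 3.3069, so N ≈ 538 × 3.3069 = 1779.09.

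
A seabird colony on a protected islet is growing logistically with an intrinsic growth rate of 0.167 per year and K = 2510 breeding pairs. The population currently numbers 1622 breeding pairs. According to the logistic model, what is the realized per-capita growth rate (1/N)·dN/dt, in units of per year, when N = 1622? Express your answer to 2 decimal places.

(1/N)·dN/dt = r(1 − N/K) = 0.167 × (1 − 1622/2510).
= 0.167 × 0.35378 = 0.059082.

0.06 per year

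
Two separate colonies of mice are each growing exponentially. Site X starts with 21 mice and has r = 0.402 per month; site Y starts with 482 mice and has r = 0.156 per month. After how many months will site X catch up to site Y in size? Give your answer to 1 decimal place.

Set 21·e^(0.402t) = 482·e^(0.156t).
e^((0.402 − 0.156)t) = 482/21 → e^(0.246·t) = 22.952.
0.246·t = ln(22.952) = 3.1334, so t = 3.1334/0.246 = 12.737.

12.7 months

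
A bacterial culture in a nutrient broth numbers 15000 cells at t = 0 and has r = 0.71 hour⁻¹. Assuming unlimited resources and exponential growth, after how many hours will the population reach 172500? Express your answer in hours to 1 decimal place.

Set N₀·e^(rt) = 172500: e^(0.71·t) = 172500/15000 = 11.5.
0.71·t = ln(11.5) = 2.4423, so t = 2.4423/0.71 = 3.4399.

3.4 hours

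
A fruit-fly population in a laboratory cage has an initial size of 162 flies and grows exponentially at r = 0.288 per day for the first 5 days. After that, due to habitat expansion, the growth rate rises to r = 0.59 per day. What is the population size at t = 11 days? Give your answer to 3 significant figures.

23600 flies

Phase 1: N(5) = 162·e^(0.288×5) = 162·e^1.44 = 683.753.
Phase 2 runs for 11 − 5 = 6 days at r = 0.59.
N(11) = 683.753·e^(0.59×6) = 683.753·e^3.54 = 23566.8.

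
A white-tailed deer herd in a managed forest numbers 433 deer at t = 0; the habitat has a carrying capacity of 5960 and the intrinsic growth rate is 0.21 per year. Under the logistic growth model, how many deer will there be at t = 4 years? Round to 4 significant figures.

915.4 deer

A = (K − N₀)/N₀ = (5960 − 433)/433 = 12.764.
N(t) = K/(1 + A·e^(−rt)) = 5960/(1 + 12.764×e^(−0.21×4)).
e^(−0.84) = 0.43171; denominator = 1 + 12.764×0.43171 = 6.5105.
N = 5960/6.5105 = 915.439.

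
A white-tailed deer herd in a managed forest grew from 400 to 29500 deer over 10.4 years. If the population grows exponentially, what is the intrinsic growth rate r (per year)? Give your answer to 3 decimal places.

From N(t) = N₀·e^(rt): e^(r·10.4) = 29500/400 = 73.75.
r·10.4 = ln(73.75) = 4.3007, so r = 4.3007/10.4 = 0.41353.

0.414 per year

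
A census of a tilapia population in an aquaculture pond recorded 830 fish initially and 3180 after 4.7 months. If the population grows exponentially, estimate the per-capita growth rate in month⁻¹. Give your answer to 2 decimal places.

0.29 per month

From N(t) = N₀·e^(rt): e^(r·4.7) = 3180/830 = 3.8313.
r·4.7 = ln(3.8313) = 1.3432, so r = 1.3432/4.7 = 0.28579.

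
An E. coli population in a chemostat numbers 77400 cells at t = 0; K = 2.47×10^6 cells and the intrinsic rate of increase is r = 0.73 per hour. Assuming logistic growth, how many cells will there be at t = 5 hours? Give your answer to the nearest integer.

A = (K − N₀)/N₀ = (2.47×10^6 − 77400)/77400 = 30.912.
N(t) = K/(1 + A·e^(−rt)) = 2.47×10^6/(1 + 30.912×e^(−0.73×5)).
e^(−3.65) = 0.025991; denominator = 1 + 30.912×0.025991 = 1.8034.
N = 2.47×10^6/1.8034 = 1.369604×10^6.

1369604 cells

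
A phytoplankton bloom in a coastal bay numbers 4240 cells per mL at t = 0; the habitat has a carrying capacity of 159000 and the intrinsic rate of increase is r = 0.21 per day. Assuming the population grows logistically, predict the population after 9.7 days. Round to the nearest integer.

A = (K − N₀)/N₀ = (159000 − 4240)/4240 = 36.5.
N(t) = K/(1 + A·e^(−rt)) = 159000/(1 + 36.5×e^(−0.21×9.7)).
e^(−2.037) = 0.13042; denominator = 1 + 36.5×0.13042 = 5.7603.
N = 159000/5.7603 = 27602.7.

27603 cells per mL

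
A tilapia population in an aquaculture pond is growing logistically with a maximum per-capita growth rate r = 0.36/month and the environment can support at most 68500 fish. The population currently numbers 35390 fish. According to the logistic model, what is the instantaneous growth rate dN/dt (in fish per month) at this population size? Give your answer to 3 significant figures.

6160 fish per month

dN/dt = rN(1 − N/K) = 0.36 × 35390 × (1 − 35390/68500).
1 − 35390/68500 = 0.48336; dN/dt = 0.36 × 35390 × 0.48336 = 6158.2.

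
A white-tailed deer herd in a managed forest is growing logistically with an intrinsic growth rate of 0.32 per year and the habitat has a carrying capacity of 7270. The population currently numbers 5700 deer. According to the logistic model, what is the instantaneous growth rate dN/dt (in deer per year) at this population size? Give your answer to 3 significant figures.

dN/dt = rN(1 − N/K) = 0.32 × 5700 × (1 − 5700/7270).
1 − 5700/7270 = 0.21596; dN/dt = 0.32 × 5700 × 0.21596 = 393.9.

394 deer per year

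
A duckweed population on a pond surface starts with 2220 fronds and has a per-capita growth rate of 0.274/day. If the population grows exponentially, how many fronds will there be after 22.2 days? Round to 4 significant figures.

972900 fronds

N(t) = N₀·e^(rt) = 2220 × e^(0.274×22.2) = 2220 × e^6.083.
e^6.083 ≈ 438.25, so N ≈ 2220 × 438.25 = 972925.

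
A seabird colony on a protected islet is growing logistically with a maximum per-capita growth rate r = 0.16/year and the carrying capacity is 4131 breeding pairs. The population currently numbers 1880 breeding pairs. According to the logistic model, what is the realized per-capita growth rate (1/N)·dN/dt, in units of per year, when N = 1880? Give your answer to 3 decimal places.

(1/N)·dN/dt = r(1 − N/K) = 0.16 × (1 − 1880/4131).
= 0.16 × 0.5449 = 0.087185.

0.087 per year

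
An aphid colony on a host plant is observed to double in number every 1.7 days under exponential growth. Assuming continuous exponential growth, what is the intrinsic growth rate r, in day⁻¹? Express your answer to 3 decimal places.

0.408 per day

r = ln(2)/t_d = 0.6931/1.7 = 0.40773.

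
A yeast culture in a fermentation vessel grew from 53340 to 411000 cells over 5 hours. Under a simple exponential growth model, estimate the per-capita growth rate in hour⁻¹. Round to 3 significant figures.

0.408 per hour

From N(t) = N₀·e^(rt): e^(r·5) = 411000/53340 = 7.7053.
r·5 = ln(7.7053) = 2.0419, so r = 2.0419/5 = 0.40838.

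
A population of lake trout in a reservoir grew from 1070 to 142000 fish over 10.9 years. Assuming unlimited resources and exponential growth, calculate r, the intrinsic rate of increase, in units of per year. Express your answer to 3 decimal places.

0.448 per year

From N(t) = N₀·e^(rt): e^(r·10.9) = 142000/1070 = 132.71.
r·10.9 = ln(132.71) = 4.8882, so r = 4.8882/10.9 = 0.44846.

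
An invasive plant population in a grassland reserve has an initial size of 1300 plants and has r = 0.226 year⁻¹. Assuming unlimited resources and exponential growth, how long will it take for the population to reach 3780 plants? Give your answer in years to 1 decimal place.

4.7 years

Set N₀·e^(rt) = 3780: e^(0.226·t) = 3780/1300 = 2.9077.
0.226·t = ln(2.9077) = 1.0674, so t = 1.0674/0.226 = 4.7228.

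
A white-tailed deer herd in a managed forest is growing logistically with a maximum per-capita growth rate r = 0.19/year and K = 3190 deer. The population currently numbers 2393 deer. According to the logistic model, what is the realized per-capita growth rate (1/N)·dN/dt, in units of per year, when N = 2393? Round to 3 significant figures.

0.0475 per year

(1/N)·dN/dt = r(1 − N/K) = 0.19 × (1 − 2393/3190).
= 0.19 × 0.24984 = 0.04747.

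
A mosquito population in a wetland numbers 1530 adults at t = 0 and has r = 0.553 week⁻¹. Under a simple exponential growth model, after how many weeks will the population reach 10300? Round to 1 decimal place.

Set N₀·e^(rt) = 10300: e^(0.553·t) = 10300/1530 = 6.732.
0.553·t = ln(6.732) = 1.9069, so t = 1.9069/0.553 = 3.4482.

3.4 weeks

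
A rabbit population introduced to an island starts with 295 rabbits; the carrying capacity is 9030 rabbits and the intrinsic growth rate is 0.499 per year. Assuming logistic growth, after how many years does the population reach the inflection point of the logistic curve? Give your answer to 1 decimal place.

6.8 years

Logistic growth is fastest at N = K/2 = 4515.
A = (K − N₀)/N₀ = 29.61. Set K/(1 + A·e^(−rt)) = K/2 → A·e^(−rt) = 1.
e^(−0.499t) = 1/29.61 = 0.0337722, so t = ln(29.61)/0.499 = 3.3881/0.499 = 6.7898.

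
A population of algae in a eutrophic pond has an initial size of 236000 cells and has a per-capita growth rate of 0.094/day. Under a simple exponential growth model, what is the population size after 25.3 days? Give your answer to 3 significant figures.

N(t) = N₀·e^(rt) = 236000 × e^(0.094×25.3) = 236000 × e^2.378.
e^2.378 ≈ 10.785, so N ≈ 236000 × 10.785 = 2.545371×10^6.

2550000 cells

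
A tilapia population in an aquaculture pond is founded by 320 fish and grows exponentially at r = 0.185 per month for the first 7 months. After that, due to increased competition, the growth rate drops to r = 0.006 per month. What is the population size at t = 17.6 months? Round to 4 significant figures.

Phase 1: N(7) = 320·e^(0.185×7) = 320·e^1.295 = 1168.32.
Phase 2 runs for 17.6 − 7 = 10.6 months at r = 0.006.
N(17.6) = 1168.32·e^(0.006×10.6) = 1168.32·e^0.0636 = 1245.04.

1245 fish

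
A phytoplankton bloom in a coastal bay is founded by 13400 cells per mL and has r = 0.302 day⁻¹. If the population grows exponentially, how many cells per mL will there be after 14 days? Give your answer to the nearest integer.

N(t) = N₀·e^(rt) = 13400 × e^(0.302×14) = 13400 × e^4.228.
e^4.228 ≈ 68.58, so N ≈ 13400 × 68.58 = 918971.

918971 cells per mL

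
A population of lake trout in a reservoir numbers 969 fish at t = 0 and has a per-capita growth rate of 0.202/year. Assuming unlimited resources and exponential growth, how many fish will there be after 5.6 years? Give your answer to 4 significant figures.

N(t) = N₀·e^(rt) = 969 × e^(0.202×5.6) = 969 × e^1.131.
e^1.131 ≈ 3.0994, so N ≈ 969 × 3.0994 = 3003.29.

3003 fish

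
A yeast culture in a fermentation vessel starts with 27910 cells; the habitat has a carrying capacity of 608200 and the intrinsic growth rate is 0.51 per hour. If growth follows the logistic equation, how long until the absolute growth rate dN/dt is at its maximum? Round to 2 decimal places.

Logistic growth is fastest at N = K/2 = 304100.
A = (K − N₀)/N₀ = 20.791. Set K/(1 + A·e^(−rt)) = K/2 → A·e^(−rt) = 1.
e^(−0.51t) = 1/20.791 = 0.0480966, so t = ln(20.791)/0.51 = 3.0345/0.51 = 5.9501.

5.95 hours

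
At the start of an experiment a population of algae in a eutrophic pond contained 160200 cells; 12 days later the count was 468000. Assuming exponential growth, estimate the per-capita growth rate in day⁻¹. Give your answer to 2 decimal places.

0.09 per day

From N(t) = N₀·e^(rt): e^(r·12) = 468000/160200 = 2.9213.
r·12 = ln(2.9213) = 1.072, so r = 1.072/12 = 0.089337.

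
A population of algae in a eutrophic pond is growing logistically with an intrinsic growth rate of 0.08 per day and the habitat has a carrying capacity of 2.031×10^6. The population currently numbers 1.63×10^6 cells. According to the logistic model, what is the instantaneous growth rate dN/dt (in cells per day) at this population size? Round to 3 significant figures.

25700 cells per day

dN/dt = rN(1 − N/K) = 0.08 × 1.63×10^6 × (1 − 1.63×10^6/2.031×10^6).
1 − 1.63×10^6/2.031×10^6 = 0.19744; dN/dt = 0.08 × 1.63×10^6 × 0.19744 = 25746.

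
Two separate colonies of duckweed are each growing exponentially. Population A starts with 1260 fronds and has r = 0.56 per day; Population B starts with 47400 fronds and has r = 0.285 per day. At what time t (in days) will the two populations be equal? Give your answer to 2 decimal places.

13.19 days

Set 1260·e^(0.56t) = 47400·e^(0.285t).
e^((0.56 − 0.285)t) = 47400/1260 → e^(0.275·t) = 37.619.
0.275·t = ln(37.619) = 3.6275, so t = 3.6275/0.275 = 13.191.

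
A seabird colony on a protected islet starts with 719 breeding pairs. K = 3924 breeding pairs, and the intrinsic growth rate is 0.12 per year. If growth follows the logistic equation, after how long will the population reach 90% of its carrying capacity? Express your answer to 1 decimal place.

30.8 years

A = (K − N₀)/N₀ = (3924 − 719)/719 = 4.4576.
Solve 3924/(1 + 4.4576·e^(−0.12t)) = 3531.6: 1 + 4.4576·e^(−0.12t) = 1.1111, so e^(−0.12t) = 0.0249263.
−0.12·t = ln(0.0249263) = -3.6918, so t = 3.6918/0.12 = 30.765.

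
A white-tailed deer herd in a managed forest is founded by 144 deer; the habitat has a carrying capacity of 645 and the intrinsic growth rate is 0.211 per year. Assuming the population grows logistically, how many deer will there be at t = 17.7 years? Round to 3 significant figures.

A = (K − N₀)/N₀ = (645 − 144)/144 = 3.4792.
N(t) = K/(1 + A·e^(−rt)) = 645/(1 + 3.4792×e^(−0.211×17.7)).
e^(−3.735) = 0.02388; denominator = 1 + 3.4792×0.02388 = 1.0831.
N = 645/1.0831 = 595.522.

596 deer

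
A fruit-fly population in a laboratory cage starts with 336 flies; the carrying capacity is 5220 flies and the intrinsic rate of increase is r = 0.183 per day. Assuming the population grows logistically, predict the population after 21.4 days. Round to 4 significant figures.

A = (K − N₀)/N₀ = (5220 − 336)/336 = 14.536.
N(t) = K/(1 + A·e^(−rt)) = 5220/(1 + 14.536×e^(−0.183×21.4)).
e^(−3.916) = 0.019917; denominator = 1 + 14.536×0.019917 = 1.2895.
N = 5220/1.2895 = 4048.07.

4048 flies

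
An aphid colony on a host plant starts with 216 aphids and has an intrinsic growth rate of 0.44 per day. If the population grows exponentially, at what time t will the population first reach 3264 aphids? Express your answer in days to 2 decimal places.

Set N₀·e^(rt) = 3264: e^(0.44·t) = 3264/216 = 15.111.
0.44·t = ln(15.111) = 2.7154, so t = 2.7154/0.44 = 6.1714.

6.17 days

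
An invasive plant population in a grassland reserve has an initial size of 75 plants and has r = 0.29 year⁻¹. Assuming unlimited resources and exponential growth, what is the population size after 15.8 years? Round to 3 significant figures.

7330 plants

N(t) = N₀·e^(rt) = 75 × e^(0.29×15.8) = 75 × e^4.582.
e^4.582 ≈ 97.71, so N ≈ 75 × 97.71 = 7328.22.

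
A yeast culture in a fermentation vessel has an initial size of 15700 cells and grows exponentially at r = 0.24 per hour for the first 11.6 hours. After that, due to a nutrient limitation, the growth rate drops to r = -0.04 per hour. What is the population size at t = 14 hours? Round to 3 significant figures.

231000 cells

Phase 1: N(11.6) = 15700·e^(0.24×11.6) = 15700·e^2.784 = 254083.
Phase 2 runs for 14 − 11.6 = 2.4 hours at r = -0.04.
N(14) = 254083·e^(-0.04×2.4) = 254083·e^-0.096 = 230825.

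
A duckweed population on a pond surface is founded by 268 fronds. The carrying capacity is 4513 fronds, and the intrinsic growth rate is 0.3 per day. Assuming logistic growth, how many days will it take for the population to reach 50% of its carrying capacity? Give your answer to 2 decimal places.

9.21 days

A = (K − N₀)/N₀ = (4513 − 268)/268 = 15.84.
Solve 4513/(1 + 15.84·e^(−0.3t)) = 2256.5: 1 + 15.84·e^(−0.3t) = 2, so e^(−0.3t) = 0.0631331.
−0.3·t = ln(0.0631331) = -2.7625, so t = 2.7625/0.3 = 9.2084.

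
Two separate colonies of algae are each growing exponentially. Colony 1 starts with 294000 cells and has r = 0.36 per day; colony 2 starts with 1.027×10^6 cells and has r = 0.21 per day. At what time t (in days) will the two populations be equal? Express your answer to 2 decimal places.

8.34 days

Set 294000·e^(0.36t) = 1.027×10^6·e^(0.21t).
e^((0.36 − 0.21)t) = 1.027×10^6/294000 → e^(0.15·t) = 3.4932.
0.15·t = ln(3.4932) = 1.2508, so t = 1.2508/0.15 = 8.3388.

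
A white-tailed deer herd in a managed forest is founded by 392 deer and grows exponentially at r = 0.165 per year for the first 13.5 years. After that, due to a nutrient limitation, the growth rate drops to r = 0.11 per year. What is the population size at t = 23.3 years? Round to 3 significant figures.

10700 deer

Phase 1: N(13.5) = 392·e^(0.165×13.5) = 392·e^2.228 = 3636.45.
Phase 2 runs for 23.3 − 13.5 = 9.8 years at r = 0.11.
N(23.3) = 3636.45·e^(0.11×9.8) = 3636.45·e^1.078 = 10686.8.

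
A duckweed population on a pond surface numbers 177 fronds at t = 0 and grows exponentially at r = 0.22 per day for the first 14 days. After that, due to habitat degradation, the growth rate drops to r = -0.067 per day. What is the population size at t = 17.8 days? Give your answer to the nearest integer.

2986 fronds

Phase 1: N(14) = 177·e^(0.22×14) = 177·e^3.08 = 3851.24.
Phase 2 runs for 17.8 − 14 = 3.8 days at r = -0.067.
N(17.8) = 3851.24·e^(-0.067×3.8) = 3851.24·e^-0.2546 = 2985.58.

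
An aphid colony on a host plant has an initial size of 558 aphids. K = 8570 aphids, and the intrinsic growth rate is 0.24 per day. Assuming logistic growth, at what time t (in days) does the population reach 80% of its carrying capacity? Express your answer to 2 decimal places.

16.88 days

A = (K − N₀)/N₀ = (8570 − 558)/558 = 14.358.
Solve 8570/(1 + 14.358·e^(−0.24t)) = 6856: 1 + 14.358·e^(−0.24t) = 1.25, so e^(−0.24t) = 0.0174114.
−0.24·t = ln(0.0174114) = -4.0506, so t = 4.0506/0.24 = 16.878.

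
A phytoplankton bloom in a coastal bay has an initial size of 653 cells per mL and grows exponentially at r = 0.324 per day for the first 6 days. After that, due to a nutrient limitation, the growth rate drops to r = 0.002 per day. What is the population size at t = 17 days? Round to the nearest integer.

Phase 1: N(6) = 653·e^(0.324×6) = 653·e^1.944 = 4562.28.
Phase 2 runs for 17 − 6 = 11 days at r = 0.002.
N(17) = 4562.28·e^(0.002×11) = 4562.28·e^0.022 = 4663.76.

4664 cells per mL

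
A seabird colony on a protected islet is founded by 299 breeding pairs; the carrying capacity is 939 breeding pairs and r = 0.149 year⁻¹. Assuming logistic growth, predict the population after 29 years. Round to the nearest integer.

A = (K − N₀)/N₀ = (939 − 299)/299 = 2.1405.
N(t) = K/(1 + A·e^(−rt)) = 939/(1 + 2.1405×e^(−0.149×29)).
e^(−4.321) = 0.013287; denominator = 1 + 2.1405×0.013287 = 1.0284.
N = 939/1.0284 = 913.034.

913 breeding pairs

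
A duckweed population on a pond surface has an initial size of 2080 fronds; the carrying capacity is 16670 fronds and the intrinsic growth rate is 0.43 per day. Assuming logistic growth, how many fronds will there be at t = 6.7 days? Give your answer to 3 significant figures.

12000 fronds

A = (K − N₀)/N₀ = (16670 − 2080)/2080 = 7.0144.
N(t) = K/(1 + A·e^(−rt)) = 16670/(1 + 7.0144×e^(−0.43×6.7)).
e^(−2.881) = 0.056079; denominator = 1 + 7.0144×0.056079 = 1.3934.
N = 16670/1.3934 = 11963.9.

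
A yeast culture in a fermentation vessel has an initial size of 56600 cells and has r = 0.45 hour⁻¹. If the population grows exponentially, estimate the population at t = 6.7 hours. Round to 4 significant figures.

N(t) = N₀·e^(rt) = 56600 × e^(0.45×6.7) = 56600 × e^3.015.
e^3.015 ≈ 20.389, so N ≈ 56600 × 20.389 = 1.154023×10^6.

1154000 cells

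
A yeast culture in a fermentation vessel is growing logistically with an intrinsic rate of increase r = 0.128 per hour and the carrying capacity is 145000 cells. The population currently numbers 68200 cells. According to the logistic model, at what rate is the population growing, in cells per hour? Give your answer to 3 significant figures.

4620 cells per hour

dN/dt = rN(1 − N/K) = 0.128 × 68200 × (1 − 68200/145000).
1 − 68200/145000 = 0.52966; dN/dt = 0.128 × 68200 × 0.52966 = 4623.7.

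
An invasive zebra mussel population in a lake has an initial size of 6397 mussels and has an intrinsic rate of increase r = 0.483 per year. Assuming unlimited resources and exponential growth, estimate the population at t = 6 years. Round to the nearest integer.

N(t) = N₀·e^(rt) = 6397 × e^(0.483×6) = 6397 × e^2.898.
e^2.898 ≈ 18.138, so N ≈ 6397 × 18.138 = 116028.

116028 mussels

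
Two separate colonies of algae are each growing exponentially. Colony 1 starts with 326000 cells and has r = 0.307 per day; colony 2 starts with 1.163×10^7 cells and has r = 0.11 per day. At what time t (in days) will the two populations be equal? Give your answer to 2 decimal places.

Set 326000·e^(0.307t) = 1.163×10^7·e^(0.11t).
e^((0.307 − 0.11)t) = 1.163×10^7/326000 → e^(0.197·t) = 35.675.
0.197·t = ln(35.675) = 3.5744, so t = 3.5744/0.197 = 18.144.

18.14 days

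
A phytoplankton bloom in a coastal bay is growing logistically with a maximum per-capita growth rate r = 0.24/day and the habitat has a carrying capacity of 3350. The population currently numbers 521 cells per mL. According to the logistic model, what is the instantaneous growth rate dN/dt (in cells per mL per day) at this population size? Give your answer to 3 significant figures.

dN/dt = rN(1 − N/K) = 0.24 × 521 × (1 − 521/3350).
1 − 521/3350 = 0.84448; dN/dt = 0.24 × 521 × 0.84448 = 105.59.

106 cells per mL per day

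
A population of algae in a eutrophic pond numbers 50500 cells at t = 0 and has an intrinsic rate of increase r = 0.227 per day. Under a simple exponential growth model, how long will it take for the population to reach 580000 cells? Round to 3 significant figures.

10.8 days

Set N₀·e^(rt) = 580000: e^(0.227·t) = 580000/50500 = 11.485.
0.227·t = ln(11.485) = 2.4411, so t = 2.4411/0.227 = 10.754.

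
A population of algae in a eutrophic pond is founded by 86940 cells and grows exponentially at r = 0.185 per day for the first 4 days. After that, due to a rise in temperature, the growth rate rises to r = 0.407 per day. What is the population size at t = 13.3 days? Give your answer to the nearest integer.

Phase 1: N(4) = 86940·e^(0.185×4) = 86940·e^0.74 = 182221.
Phase 2 runs for 13.3 − 4 = 9.3 days at r = 0.407.
N(13.3) = 182221·e^(0.407×9.3) = 182221·e^3.785 = 8.02501×10^6.

8025010 cells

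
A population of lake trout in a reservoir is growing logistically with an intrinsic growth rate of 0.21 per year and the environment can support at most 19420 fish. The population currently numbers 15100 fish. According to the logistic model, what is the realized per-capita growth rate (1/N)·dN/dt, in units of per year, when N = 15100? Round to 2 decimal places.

0.05 per year

(1/N)·dN/dt = r(1 − N/K) = 0.21 × (1 − 15100/19420).
= 0.21 × 0.22245 = 0.046715.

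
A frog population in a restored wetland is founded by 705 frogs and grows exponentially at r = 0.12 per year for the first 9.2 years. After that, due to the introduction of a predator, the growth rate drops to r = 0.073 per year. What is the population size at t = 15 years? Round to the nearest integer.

Phase 1: N(9.2) = 705·e^(0.12×9.2) = 705·e^1.104 = 2126.43.
Phase 2 runs for 15 − 9.2 = 5.8 years at r = 0.073.
N(15) = 2126.43·e^(0.073×5.8) = 2126.43·e^0.4234 = 3247.36.

3247 frogs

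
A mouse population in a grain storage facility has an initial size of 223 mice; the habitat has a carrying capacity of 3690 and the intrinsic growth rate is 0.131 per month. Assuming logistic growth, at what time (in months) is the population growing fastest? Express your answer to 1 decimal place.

Logistic growth is fastest at N = K/2 = 1845.
A = (K − N₀)/N₀ = 15.547. Set K/(1 + A·e^(−rt)) = K/2 → A·e^(−rt) = 1.
e^(−0.131t) = 1/15.547 = 0.0643207, so t = ln(15.547)/0.131 = 2.7439/0.131 = 20.946.

20.9 months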